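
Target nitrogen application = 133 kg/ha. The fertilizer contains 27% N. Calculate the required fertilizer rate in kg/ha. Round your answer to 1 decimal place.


Step 1: Fertilizer rate = target N / (N content / 100)
Step 2: Rate = 133 / (27 / 100)
Step 3: Rate = 133 / 0.27
Step 4: Rate = 492.6 kg/ha

492.6


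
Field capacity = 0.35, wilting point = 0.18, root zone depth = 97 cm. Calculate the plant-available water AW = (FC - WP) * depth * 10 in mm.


Step 1: Available water = (FC - WP) * depth * 10
Step 2: AW = (0.35 - 0.18) * 97 * 10
Step 3: AW = 0.17 * 97 * 10
Step 4: AW = 164.9 mm

164.9


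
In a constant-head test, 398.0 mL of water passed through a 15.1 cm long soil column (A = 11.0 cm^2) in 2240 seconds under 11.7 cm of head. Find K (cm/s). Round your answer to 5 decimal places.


Step 1: K = Q * L / (A * t * h)
Step 2: Numerator = 398.0 * 15.1 = 6009.8
Step 3: Denominator = 11.0 * 2240 * 11.7 = 288288.0
Step 4: K = 6009.8 / 288288.0 = 0.02085 cm/s

0.02085


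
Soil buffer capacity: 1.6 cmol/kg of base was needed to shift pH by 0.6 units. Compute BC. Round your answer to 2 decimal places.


Step 1: BC = change in base / change in pH
Step 2: BC = 1.6 / 0.6
Step 3: BC = 2.67 cmol/(kg*pH unit)

2.67


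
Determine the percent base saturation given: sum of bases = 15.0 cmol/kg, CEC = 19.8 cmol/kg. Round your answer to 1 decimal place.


Step 1: BS = 100 * (sum of bases) / CEC
Step 2: BS = 100 * 15.0 / 19.8
Step 3: BS = 75.8%

75.8


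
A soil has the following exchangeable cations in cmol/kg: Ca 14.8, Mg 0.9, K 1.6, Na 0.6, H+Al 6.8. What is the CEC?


Step 1: CEC = Ca + Mg + K + Na + (H+Al)
Step 2: CEC = 14.8 + 0.9 + 1.6 + 0.6 + 6.8
Step 3: CEC = 24.7 cmol/kg

24.7


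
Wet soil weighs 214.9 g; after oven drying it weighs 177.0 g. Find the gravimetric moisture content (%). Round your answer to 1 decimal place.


Step 1: Water mass = wet - dry = 214.9 - 177.0 = 37.9 g
Step 2: w = 100 * water mass / dry mass
Step 3: w = 100 * 37.9 / 177.0 = 21.4%

21.4


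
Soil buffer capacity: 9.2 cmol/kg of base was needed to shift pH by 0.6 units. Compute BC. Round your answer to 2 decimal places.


Step 1: BC = change in base / change in pH
Step 2: BC = 9.2 / 0.6
Step 3: BC = 15.33 cmol/(kg*pH unit)

15.33


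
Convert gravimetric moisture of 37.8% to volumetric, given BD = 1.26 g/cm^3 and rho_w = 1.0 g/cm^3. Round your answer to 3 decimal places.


Step 1: theta = (w / 100) * BD / rho_w
Step 2: theta = (37.8 / 100) * 1.26 / 1.0
Step 3: theta = 0.378 * 1.26
Step 4: theta = 0.476

0.476


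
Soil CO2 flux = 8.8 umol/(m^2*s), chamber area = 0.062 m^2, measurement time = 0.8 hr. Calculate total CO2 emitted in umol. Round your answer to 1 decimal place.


Step 1: Convert time to seconds: 0.8 hr * 3600 = 2880.0 s
Step 2: Total = flux * area * time_s
Step 3: Total = 8.8 * 0.062 * 2880.0
Step 4: Total = 1571.3 umol

1571.3


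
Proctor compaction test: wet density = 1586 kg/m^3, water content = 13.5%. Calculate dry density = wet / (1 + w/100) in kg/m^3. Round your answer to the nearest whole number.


Step 1: Dry density = wet density / (1 + w/100)
Step 2: Dry density = 1586 / (1 + 13.5/100)
Step 3: Dry density = 1586 / 1.135
Step 4: Dry density = 1397 kg/m^3

1397


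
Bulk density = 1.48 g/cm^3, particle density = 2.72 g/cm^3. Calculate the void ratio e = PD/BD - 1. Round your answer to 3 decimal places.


Step 1: e = PD / BD - 1
Step 2: e = 2.72 / 1.48 - 1
Step 3: e = 1.83784 - 1
Step 4: e = 0.838

0.838


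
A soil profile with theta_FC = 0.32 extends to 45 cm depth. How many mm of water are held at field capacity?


Step 1: Water (mm) = theta_FC * depth (cm) * 10
Step 2: Water = 0.32 * 45 * 10
Step 3: Water = 144.0 mm

144.0


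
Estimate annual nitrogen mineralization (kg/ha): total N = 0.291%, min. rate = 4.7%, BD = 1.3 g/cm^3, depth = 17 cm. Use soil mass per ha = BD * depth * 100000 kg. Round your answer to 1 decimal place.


Step 1: Soil mass per ha = BD * depth * 100000 = 1.3 * 17 * 100000 = 2210000 kg
Step 2: Total N pool = soil mass * N%/100 = 2210000 * 0.291/100 = 6431.1 kg/ha
Step 3: N mineralized = N pool * rate%/100 = 6431.1 * 4.7/100 = 302.3 kg/ha/yr

302.3


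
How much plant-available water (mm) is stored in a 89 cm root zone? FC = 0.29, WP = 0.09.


Step 1: Available water = (FC - WP) * depth * 10
Step 2: AW = (0.29 - 0.09) * 89 * 10
Step 3: AW = 0.2 * 89 * 10
Step 4: AW = 178.0 mm

178.0


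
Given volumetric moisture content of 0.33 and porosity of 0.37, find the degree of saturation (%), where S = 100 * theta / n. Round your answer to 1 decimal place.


Step 1: S = 100 * theta_v / n
Step 2: S = 100 * 0.33 / 0.37
Step 3: S = 89.2%

89.2


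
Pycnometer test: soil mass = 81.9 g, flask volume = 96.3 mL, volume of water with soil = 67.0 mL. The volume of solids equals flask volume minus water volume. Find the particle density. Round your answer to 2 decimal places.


Step 1: Volume of solids = flask volume - water volume with soil
Step 2: V_solids = 96.3 - 67.0 = 29.3 mL
Step 3: Particle density = mass / V_solids = 81.9 / 29.3 = 2.8 g/cm^3

2.8


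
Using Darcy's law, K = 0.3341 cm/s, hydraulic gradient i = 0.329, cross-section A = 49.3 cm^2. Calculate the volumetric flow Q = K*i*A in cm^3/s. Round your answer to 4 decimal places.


Step 1: Apply Darcy's law: Q = K * i * A
Step 2: Q = 0.3341 * 0.329 * 49.3
Step 3: Q = 5.419 cm^3/s

5.419


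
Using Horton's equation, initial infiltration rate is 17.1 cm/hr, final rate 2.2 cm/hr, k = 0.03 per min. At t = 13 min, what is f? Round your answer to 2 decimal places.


Step 1: f = fc + (f0 - fc) * exp(-k * t)
Step 2: exp(-0.03 * 13) = 0.677057
Step 3: f = 2.2 + (17.1 - 2.2) * 0.677057
Step 4: f = 2.2 + 14.9 * 0.677057
Step 5: f = 12.29 cm/hr

12.29


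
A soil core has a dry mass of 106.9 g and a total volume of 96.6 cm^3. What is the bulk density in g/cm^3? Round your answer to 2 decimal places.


Step 1: Identify the formula: BD = dry mass / volume
Step 2: Substitute values: BD = 106.9 / 96.6
Step 3: BD = 1.11 g/cm^3

1.11


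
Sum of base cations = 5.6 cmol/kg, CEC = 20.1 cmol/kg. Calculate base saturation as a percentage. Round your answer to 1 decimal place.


Step 1: BS = 100 * (sum of bases) / CEC
Step 2: BS = 100 * 5.6 / 20.1
Step 3: BS = 27.9%

27.9


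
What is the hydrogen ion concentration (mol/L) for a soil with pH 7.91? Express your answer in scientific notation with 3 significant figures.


Step 1: [H+] = 10^(-pH)
Step 2: [H+] = 10^(-7.91)
Step 3: [H+] = 1.23e-08 mol/L

1.23e-08


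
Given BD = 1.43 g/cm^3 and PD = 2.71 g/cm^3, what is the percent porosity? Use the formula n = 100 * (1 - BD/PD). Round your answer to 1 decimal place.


Step 1: Formula: n = 100 * (1 - BD / PD)
Step 2: n = 100 * (1 - 1.43 / 2.71)
Step 3: n = 100 * (1 - 0.52768)
Step 4: n = 47.2%

47.2


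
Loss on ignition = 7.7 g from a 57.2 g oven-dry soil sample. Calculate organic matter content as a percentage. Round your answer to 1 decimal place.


Step 1: OM% = 100 * LOI / sample mass
Step 2: OM = 100 * 7.7 / 57.2
Step 3: OM = 13.5%

13.5


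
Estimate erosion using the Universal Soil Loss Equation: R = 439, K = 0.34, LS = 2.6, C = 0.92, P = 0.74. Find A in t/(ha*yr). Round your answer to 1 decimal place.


Step 1: A = R * K * LS * C * P
Step 2: R * K = 439 * 0.34 = 149.26
Step 3: (R*K) * LS = 149.26 * 2.6 = 388.076
Step 4: * C * P = 388.076 * 0.92 * 0.74 = 264.2
Step 5: A = 264.2 t/(ha*yr)

264.2


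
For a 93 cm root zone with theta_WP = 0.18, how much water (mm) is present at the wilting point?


Step 1: Water (mm) = theta_WP * depth * 10
Step 2: Water = 0.18 * 93 * 10
Step 3: Water = 167.4 mm

167.4


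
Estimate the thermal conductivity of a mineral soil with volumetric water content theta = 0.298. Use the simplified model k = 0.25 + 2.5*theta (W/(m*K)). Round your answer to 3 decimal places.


Step 1: k = 0.25 + 2.5 * theta
Step 2: k = 0.25 + 2.5 * 0.298
Step 3: k = 0.25 + 0.745
Step 4: k = 0.995 W/(m*K)

0.995


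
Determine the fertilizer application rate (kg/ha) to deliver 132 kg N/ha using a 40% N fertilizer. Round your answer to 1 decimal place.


Step 1: Fertilizer rate = target N / (N content / 100)
Step 2: Rate = 132 / (40 / 100)
Step 3: Rate = 132 / 0.4
Step 4: Rate = 330.0 kg/ha

330.0


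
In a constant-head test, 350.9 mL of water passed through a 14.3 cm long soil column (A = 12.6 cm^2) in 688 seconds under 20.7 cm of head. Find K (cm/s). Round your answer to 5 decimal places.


Step 1: K = Q * L / (A * t * h)
Step 2: Numerator = 350.9 * 14.3 = 5017.87
Step 3: Denominator = 12.6 * 688 * 20.7 = 179444.16
Step 4: K = 5017.87 / 179444.16 = 0.02796 cm/s

0.02796


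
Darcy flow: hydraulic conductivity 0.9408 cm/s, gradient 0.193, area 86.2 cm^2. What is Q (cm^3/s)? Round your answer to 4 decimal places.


Step 1: Apply Darcy's law: Q = K * i * A
Step 2: Q = 0.9408 * 0.193 * 86.2
Step 3: Q = 15.6517 cm^3/s

15.6517


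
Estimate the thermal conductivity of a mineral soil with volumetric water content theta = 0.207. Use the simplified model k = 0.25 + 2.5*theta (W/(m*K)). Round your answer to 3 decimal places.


Step 1: k = 0.25 + 2.5 * theta
Step 2: k = 0.25 + 2.5 * 0.207
Step 3: k = 0.25 + 0.518
Step 4: k = 0.768 W/(m*K)

0.768


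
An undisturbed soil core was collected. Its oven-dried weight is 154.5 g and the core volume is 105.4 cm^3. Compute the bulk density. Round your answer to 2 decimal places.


Step 1: Identify the formula: BD = dry mass / volume
Step 2: Substitute values: BD = 154.5 / 105.4
Step 3: BD = 1.47 g/cm^3

1.47


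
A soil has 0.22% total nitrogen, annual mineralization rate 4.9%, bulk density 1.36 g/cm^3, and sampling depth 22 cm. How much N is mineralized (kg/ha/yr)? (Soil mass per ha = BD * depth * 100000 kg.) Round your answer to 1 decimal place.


Step 1: Soil mass per ha = BD * depth * 100000 = 1.36 * 22 * 100000 = 2992000 kg
Step 2: Total N pool = soil mass * N%/100 = 2992000 * 0.22/100 = 6582.4 kg/ha
Step 3: N mineralized = N pool * rate%/100 = 6582.4 * 4.9/100 = 322.5 kg/ha/yr

322.5


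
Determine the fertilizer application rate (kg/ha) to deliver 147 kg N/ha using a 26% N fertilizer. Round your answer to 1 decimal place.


Step 1: Fertilizer rate = target N / (N content / 100)
Step 2: Rate = 147 / (26 / 100)
Step 3: Rate = 147 / 0.26
Step 4: Rate = 565.4 kg/ha

565.4


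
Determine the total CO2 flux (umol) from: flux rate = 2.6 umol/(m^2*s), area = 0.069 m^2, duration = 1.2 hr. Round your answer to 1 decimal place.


Step 1: Convert time to seconds: 1.2 hr * 3600 = 4320.0 s
Step 2: Total = flux * area * time_s
Step 3: Total = 2.6 * 0.069 * 4320.0
Step 4: Total = 775.0 umol

775.0


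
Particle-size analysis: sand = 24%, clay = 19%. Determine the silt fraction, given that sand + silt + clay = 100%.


Step 1: sand + silt + clay = 100%
Step 2: silt = 100 - sand - clay
Step 3: silt = 100 - 24 - 19
Step 4: silt = 57%

57


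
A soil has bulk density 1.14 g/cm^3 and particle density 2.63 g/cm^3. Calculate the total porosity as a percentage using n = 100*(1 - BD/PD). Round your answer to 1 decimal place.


Step 1: Formula: n = 100 * (1 - BD / PD)
Step 2: n = 100 * (1 - 1.14 / 2.63)
Step 3: n = 100 * (1 - 0.43346)
Step 4: n = 56.7%

56.7


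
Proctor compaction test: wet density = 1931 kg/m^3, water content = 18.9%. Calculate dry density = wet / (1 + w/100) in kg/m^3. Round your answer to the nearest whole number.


Step 1: Dry density = wet density / (1 + w/100)
Step 2: Dry density = 1931 / (1 + 18.9/100)
Step 3: Dry density = 1931 / 1.189
Step 4: Dry density = 1624 kg/m^3

1624


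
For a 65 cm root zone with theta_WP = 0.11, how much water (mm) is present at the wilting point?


Step 1: Water (mm) = theta_WP * depth * 10
Step 2: Water = 0.11 * 65 * 10
Step 3: Water = 71.5 mm

71.5


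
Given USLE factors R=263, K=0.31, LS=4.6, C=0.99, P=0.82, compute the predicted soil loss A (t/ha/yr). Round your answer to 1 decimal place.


Step 1: A = R * K * LS * C * P
Step 2: R * K = 263 * 0.31 = 81.53
Step 3: (R*K) * LS = 81.53 * 4.6 = 375.038
Step 4: * C * P = 375.038 * 0.99 * 0.82 = 304.5
Step 5: A = 304.5 t/(ha*yr)

304.5


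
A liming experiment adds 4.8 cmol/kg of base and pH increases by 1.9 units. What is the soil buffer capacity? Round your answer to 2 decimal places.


Step 1: BC = change in base / change in pH
Step 2: BC = 4.8 / 1.9
Step 3: BC = 2.53 cmol/(kg*pH unit)

2.53


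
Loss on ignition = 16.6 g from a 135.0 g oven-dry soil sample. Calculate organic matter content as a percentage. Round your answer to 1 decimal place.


Step 1: OM% = 100 * LOI / sample mass
Step 2: OM = 100 * 16.6 / 135.0
Step 3: OM = 12.3%

12.3


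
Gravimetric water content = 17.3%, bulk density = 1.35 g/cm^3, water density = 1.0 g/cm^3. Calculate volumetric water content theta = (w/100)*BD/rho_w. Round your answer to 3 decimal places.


Step 1: theta = (w / 100) * BD / rho_w
Step 2: theta = (17.3 / 100) * 1.35 / 1.0
Step 3: theta = 0.173 * 1.35
Step 4: theta = 0.234

0.234


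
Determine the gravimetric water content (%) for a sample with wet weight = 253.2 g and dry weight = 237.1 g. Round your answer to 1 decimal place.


Step 1: Water mass = wet - dry = 253.2 - 237.1 = 16.1 g
Step 2: w = 100 * water mass / dry mass
Step 3: w = 100 * 16.1 / 237.1 = 6.8%

6.8


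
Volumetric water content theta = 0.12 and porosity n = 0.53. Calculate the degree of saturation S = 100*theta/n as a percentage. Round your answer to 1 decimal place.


Step 1: S = 100 * theta_v / n
Step 2: S = 100 * 0.12 / 0.53
Step 3: S = 22.6%

22.6


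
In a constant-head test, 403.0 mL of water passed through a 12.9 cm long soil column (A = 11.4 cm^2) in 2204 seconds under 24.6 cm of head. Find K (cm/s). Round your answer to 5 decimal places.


Step 1: K = Q * L / (A * t * h)
Step 2: Numerator = 403.0 * 12.9 = 5198.7
Step 3: Denominator = 11.4 * 2204 * 24.6 = 618089.76
Step 4: K = 5198.7 / 618089.76 = 0.00841 cm/s

0.00841


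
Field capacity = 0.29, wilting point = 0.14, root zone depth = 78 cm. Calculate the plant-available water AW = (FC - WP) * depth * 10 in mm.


Step 1: Available water = (FC - WP) * depth * 10
Step 2: AW = (0.29 - 0.14) * 78 * 10
Step 3: AW = 0.15 * 78 * 10
Step 4: AW = 117.0 mm

117.0


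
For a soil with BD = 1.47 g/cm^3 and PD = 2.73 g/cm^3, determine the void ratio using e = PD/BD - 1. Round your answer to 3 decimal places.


Step 1: e = PD / BD - 1
Step 2: e = 2.73 / 1.47 - 1
Step 3: e = 1.85714 - 1
Step 4: e = 0.857

0.857


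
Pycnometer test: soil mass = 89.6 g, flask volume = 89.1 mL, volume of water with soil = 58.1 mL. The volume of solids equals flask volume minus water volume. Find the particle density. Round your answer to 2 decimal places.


Step 1: Volume of solids = flask volume - water volume with soil
Step 2: V_solids = 89.1 - 58.1 = 31.0 mL
Step 3: Particle density = mass / V_solids = 89.6 / 31.0 = 2.89 g/cm^3

2.89


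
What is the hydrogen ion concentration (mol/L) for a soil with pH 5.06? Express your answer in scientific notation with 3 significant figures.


Step 1: [H+] = 10^(-pH)
Step 2: [H+] = 10^(-5.06)
Step 3: [H+] = 8.71e-06 mol/L

8.71e-06


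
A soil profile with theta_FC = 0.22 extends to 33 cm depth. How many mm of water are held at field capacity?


Step 1: Water (mm) = theta_FC * depth (cm) * 10
Step 2: Water = 0.22 * 33 * 10
Step 3: Water = 72.6 mm

72.6


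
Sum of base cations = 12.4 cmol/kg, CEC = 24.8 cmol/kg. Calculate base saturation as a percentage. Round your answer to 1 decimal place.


Step 1: BS = 100 * (sum of bases) / CEC
Step 2: BS = 100 * 12.4 / 24.8
Step 3: BS = 50.0%

50.0


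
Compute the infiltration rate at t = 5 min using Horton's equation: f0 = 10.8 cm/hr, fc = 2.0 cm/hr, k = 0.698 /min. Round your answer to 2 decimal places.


Step 1: f = fc + (f0 - fc) * exp(-k * t)
Step 2: exp(-0.698 * 5) = 0.030501
Step 3: f = 2.0 + (10.8 - 2.0) * 0.030501
Step 4: f = 2.0 + 8.8 * 0.030501
Step 5: f = 2.27 cm/hr

2.27


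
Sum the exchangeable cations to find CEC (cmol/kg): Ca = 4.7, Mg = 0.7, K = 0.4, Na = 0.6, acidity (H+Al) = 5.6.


Step 1: CEC = Ca + Mg + K + Na + (H+Al)
Step 2: CEC = 4.7 + 0.7 + 0.4 + 0.6 + 5.6
Step 3: CEC = 12.0 cmol/kg

12.0


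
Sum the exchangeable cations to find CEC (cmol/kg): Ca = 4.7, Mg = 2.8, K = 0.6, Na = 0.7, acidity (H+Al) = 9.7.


Step 1: CEC = Ca + Mg + K + Na + (H+Al)
Step 2: CEC = 4.7 + 2.8 + 0.6 + 0.7 + 9.7
Step 3: CEC = 18.5 cmol/kg

18.5


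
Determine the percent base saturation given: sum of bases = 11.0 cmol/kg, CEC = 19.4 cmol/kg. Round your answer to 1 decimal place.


Step 1: BS = 100 * (sum of bases) / CEC
Step 2: BS = 100 * 11.0 / 19.4
Step 3: BS = 56.7%

56.7


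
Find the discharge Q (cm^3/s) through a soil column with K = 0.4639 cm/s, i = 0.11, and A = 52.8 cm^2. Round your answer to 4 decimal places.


Step 1: Apply Darcy's law: Q = K * i * A
Step 2: Q = 0.4639 * 0.11 * 52.8
Step 3: Q = 2.6943 cm^3/s

2.6943


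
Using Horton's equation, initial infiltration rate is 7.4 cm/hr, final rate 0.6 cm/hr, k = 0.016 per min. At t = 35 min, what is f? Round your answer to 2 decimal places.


Step 1: f = fc + (f0 - fc) * exp(-k * t)
Step 2: exp(-0.016 * 35) = 0.571209
Step 3: f = 0.6 + (7.4 - 0.6) * 0.571209
Step 4: f = 0.6 + 6.8 * 0.571209
Step 5: f = 4.48 cm/hr

4.48


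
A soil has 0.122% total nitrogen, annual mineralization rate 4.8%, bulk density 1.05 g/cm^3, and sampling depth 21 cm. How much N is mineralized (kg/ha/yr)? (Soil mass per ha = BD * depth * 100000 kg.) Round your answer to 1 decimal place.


Step 1: Soil mass per ha = BD * depth * 100000 = 1.05 * 21 * 100000 = 2205000 kg
Step 2: Total N pool = soil mass * N%/100 = 2205000 * 0.122/100 = 2690.1 kg/ha
Step 3: N mineralized = N pool * rate%/100 = 2690.1 * 4.8/100 = 129.1 kg/ha/yr

129.1


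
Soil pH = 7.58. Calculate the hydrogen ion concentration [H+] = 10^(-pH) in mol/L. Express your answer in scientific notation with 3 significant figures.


Step 1: [H+] = 10^(-pH)
Step 2: [H+] = 10^(-7.58)
Step 3: [H+] = 2.63e-08 mol/L

2.63e-08


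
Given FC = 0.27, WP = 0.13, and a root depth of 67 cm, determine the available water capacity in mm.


Step 1: Available water = (FC - WP) * depth * 10
Step 2: AW = (0.27 - 0.13) * 67 * 10
Step 3: AW = 0.14 * 67 * 10
Step 4: AW = 93.8 mm

93.8


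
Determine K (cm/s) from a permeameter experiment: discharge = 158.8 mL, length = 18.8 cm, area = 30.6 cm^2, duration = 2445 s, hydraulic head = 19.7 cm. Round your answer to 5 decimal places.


Step 1: K = Q * L / (A * t * h)
Step 2: Numerator = 158.8 * 18.8 = 2985.44
Step 3: Denominator = 30.6 * 2445 * 19.7 = 1473894.9
Step 4: K = 2985.44 / 1473894.9 = 0.00203 cm/s

0.00203


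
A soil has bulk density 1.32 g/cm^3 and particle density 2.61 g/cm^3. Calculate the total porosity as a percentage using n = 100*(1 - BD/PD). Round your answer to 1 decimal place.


Step 1: Formula: n = 100 * (1 - BD / PD)
Step 2: n = 100 * (1 - 1.32 / 2.61)
Step 3: n = 100 * (1 - 0.50575)
Step 4: n = 49.4%

49.4


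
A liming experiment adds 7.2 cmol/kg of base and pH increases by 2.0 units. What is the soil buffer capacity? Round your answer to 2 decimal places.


Step 1: BC = change in base / change in pH
Step 2: BC = 7.2 / 2.0
Step 3: BC = 3.6 cmol/(kg*pH unit)

3.6


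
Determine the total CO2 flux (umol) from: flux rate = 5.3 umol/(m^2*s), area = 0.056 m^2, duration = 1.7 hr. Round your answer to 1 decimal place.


Step 1: Convert time to seconds: 1.7 hr * 3600 = 6120.0 s
Step 2: Total = flux * area * time_s
Step 3: Total = 5.3 * 0.056 * 6120.0
Step 4: Total = 1816.4 umol

1816.4


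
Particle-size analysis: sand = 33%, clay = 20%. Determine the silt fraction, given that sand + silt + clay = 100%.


Step 1: sand + silt + clay = 100%
Step 2: silt = 100 - sand - clay
Step 3: silt = 100 - 33 - 20
Step 4: silt = 47%

47


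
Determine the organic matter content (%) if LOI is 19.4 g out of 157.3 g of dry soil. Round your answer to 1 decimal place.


Step 1: OM% = 100 * LOI / sample mass
Step 2: OM = 100 * 19.4 / 157.3
Step 3: OM = 12.3%

12.3


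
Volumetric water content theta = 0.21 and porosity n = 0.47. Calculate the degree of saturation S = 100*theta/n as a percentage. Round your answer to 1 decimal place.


Step 1: S = 100 * theta_v / n
Step 2: S = 100 * 0.21 / 0.47
Step 3: S = 44.7%

44.7


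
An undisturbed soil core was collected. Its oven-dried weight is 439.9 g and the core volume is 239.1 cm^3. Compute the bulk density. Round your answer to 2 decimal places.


Step 1: Identify the formula: BD = dry mass / volume
Step 2: Substitute values: BD = 439.9 / 239.1
Step 3: BD = 1.84 g/cm^3

1.84


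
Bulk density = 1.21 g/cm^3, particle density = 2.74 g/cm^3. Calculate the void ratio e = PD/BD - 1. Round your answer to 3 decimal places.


Step 1: e = PD / BD - 1
Step 2: e = 2.74 / 1.21 - 1
Step 3: e = 2.26446 - 1
Step 4: e = 1.264

1.264


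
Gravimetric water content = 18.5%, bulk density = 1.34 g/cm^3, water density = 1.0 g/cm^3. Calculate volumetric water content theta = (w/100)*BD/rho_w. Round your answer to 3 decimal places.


Step 1: theta = (w / 100) * BD / rho_w
Step 2: theta = (18.5 / 100) * 1.34 / 1.0
Step 3: theta = 0.185 * 1.34
Step 4: theta = 0.248

0.248


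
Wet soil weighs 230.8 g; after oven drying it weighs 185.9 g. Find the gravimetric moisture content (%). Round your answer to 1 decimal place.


Step 1: Water mass = wet - dry = 230.8 - 185.9 = 44.9 g
Step 2: w = 100 * water mass / dry mass
Step 3: w = 100 * 44.9 / 185.9 = 24.2%

24.2


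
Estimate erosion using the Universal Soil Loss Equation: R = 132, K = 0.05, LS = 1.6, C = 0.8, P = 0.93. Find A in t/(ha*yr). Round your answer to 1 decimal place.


Step 1: A = R * K * LS * C * P
Step 2: R * K = 132 * 0.05 = 6.6
Step 3: (R*K) * LS = 6.6 * 1.6 = 10.56
Step 4: * C * P = 10.56 * 0.8 * 0.93 = 7.9
Step 5: A = 7.9 t/(ha*yr)

7.9


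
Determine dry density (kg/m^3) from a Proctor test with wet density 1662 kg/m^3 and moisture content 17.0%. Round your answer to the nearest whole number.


Step 1: Dry density = wet density / (1 + w/100)
Step 2: Dry density = 1662 / (1 + 17.0/100)
Step 3: Dry density = 1662 / 1.17
Step 4: Dry density = 1421 kg/m^3

1421


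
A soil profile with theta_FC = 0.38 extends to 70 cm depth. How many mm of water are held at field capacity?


Step 1: Water (mm) = theta_FC * depth (cm) * 10
Step 2: Water = 0.38 * 70 * 10
Step 3: Water = 266.0 mm

266.0


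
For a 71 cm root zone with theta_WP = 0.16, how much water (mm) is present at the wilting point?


Step 1: Water (mm) = theta_WP * depth * 10
Step 2: Water = 0.16 * 71 * 10
Step 3: Water = 113.6 mm

113.6


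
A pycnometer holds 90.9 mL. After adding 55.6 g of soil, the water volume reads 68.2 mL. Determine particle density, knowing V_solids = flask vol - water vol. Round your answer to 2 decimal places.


Step 1: Volume of solids = flask volume - water volume with soil
Step 2: V_solids = 90.9 - 68.2 = 22.7 mL
Step 3: Particle density = mass / V_solids = 55.6 / 22.7 = 2.45 g/cm^3

2.45


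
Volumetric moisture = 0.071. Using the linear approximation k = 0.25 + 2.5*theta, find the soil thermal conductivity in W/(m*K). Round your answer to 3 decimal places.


Step 1: k = 0.25 + 2.5 * theta
Step 2: k = 0.25 + 2.5 * 0.071
Step 3: k = 0.25 + 0.178
Step 4: k = 0.428 W/(m*K)

0.428


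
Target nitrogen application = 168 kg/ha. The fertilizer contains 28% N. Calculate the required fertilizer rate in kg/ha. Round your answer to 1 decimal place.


Step 1: Fertilizer rate = target N / (N content / 100)
Step 2: Rate = 168 / (28 / 100)
Step 3: Rate = 168 / 0.28
Step 4: Rate = 600.0 kg/ha

600.0


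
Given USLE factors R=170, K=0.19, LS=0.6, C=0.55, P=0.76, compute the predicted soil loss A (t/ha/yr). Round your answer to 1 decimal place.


Step 1: A = R * K * LS * C * P
Step 2: R * K = 170 * 0.19 = 32.3
Step 3: (R*K) * LS = 32.3 * 0.6 = 19.38
Step 4: * C * P = 19.38 * 0.55 * 0.76 = 8.1
Step 5: A = 8.1 t/(ha*yr)

8.1


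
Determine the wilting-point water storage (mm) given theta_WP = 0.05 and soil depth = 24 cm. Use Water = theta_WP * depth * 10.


Step 1: Water (mm) = theta_WP * depth * 10
Step 2: Water = 0.05 * 24 * 10
Step 3: Water = 12.0 mm

12.0


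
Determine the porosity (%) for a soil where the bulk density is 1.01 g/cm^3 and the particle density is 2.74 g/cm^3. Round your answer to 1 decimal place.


Step 1: Formula: n = 100 * (1 - BD / PD)
Step 2: n = 100 * (1 - 1.01 / 2.74)
Step 3: n = 100 * (1 - 0.36861)
Step 4: n = 63.1%

63.1


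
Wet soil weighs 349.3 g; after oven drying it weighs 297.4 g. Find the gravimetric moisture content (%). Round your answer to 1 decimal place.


Step 1: Water mass = wet - dry = 349.3 - 297.4 = 51.9 g
Step 2: w = 100 * water mass / dry mass
Step 3: w = 100 * 51.9 / 297.4 = 17.5%

17.5


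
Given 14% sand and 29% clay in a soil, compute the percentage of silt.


Step 1: sand + silt + clay = 100%
Step 2: silt = 100 - sand - clay
Step 3: silt = 100 - 14 - 29
Step 4: silt = 57%

57


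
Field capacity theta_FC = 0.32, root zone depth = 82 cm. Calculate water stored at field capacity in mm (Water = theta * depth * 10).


Step 1: Water (mm) = theta_FC * depth (cm) * 10
Step 2: Water = 0.32 * 82 * 10
Step 3: Water = 262.4 mm

262.4


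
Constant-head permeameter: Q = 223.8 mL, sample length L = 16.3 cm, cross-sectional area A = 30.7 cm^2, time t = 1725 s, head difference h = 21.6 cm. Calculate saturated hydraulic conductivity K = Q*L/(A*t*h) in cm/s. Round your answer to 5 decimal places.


Step 1: K = Q * L / (A * t * h)
Step 2: Numerator = 223.8 * 16.3 = 3647.94
Step 3: Denominator = 30.7 * 1725 * 21.6 = 1143882.0
Step 4: K = 3647.94 / 1143882.0 = 0.00319 cm/s

0.00319


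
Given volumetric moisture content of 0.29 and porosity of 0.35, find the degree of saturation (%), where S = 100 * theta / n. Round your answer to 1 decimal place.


Step 1: S = 100 * theta_v / n
Step 2: S = 100 * 0.29 / 0.35
Step 3: S = 82.9%

82.9


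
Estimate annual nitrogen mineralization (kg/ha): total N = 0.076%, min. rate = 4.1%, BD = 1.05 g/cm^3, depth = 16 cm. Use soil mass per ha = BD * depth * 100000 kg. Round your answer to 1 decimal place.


Step 1: Soil mass per ha = BD * depth * 100000 = 1.05 * 16 * 100000 = 1680000 kg
Step 2: Total N pool = soil mass * N%/100 = 1680000 * 0.076/100 = 1276.8 kg/ha
Step 3: N mineralized = N pool * rate%/100 = 1276.8 * 4.1/100 = 52.3 kg/ha/yr

52.3


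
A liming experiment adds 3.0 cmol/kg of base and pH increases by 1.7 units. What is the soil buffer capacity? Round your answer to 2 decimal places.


Step 1: BC = change in base / change in pH
Step 2: BC = 3.0 / 1.7
Step 3: BC = 1.76 cmol/(kg*pH unit)

1.76


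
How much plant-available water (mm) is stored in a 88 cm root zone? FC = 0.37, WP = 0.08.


Step 1: Available water = (FC - WP) * depth * 10
Step 2: AW = (0.37 - 0.08) * 88 * 10
Step 3: AW = 0.29 * 88 * 10
Step 4: AW = 255.2 mm

255.2


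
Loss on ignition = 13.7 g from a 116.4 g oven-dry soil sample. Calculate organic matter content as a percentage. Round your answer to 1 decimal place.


Step 1: OM% = 100 * LOI / sample mass
Step 2: OM = 100 * 13.7 / 116.4
Step 3: OM = 11.8%

11.8


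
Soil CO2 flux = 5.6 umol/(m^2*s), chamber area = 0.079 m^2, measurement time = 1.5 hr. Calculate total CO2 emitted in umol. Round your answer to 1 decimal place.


Step 1: Convert time to seconds: 1.5 hr * 3600 = 5400.0 s
Step 2: Total = flux * area * time_s
Step 3: Total = 5.6 * 0.079 * 5400.0
Step 4: Total = 2389.0 umol

2389.0


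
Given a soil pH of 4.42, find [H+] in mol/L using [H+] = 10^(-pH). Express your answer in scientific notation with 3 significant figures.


Step 1: [H+] = 10^(-pH)
Step 2: [H+] = 10^(-4.42)
Step 3: [H+] = 3.80e-05 mol/L

3.80e-05


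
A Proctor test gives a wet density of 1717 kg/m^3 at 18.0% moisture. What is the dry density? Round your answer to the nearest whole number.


Step 1: Dry density = wet density / (1 + w/100)
Step 2: Dry density = 1717 / (1 + 18.0/100)
Step 3: Dry density = 1717 / 1.18
Step 4: Dry density = 1455 kg/m^3

1455


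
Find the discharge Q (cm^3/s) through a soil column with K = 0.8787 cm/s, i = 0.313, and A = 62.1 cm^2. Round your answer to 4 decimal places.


Step 1: Apply Darcy's law: Q = K * i * A
Step 2: Q = 0.8787 * 0.313 * 62.1
Step 3: Q = 17.0796 cm^3/s

17.0796


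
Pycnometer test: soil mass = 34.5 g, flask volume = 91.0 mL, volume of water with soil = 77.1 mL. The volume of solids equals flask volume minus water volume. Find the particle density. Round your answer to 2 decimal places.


Step 1: Volume of solids = flask volume - water volume with soil
Step 2: V_solids = 91.0 - 77.1 = 13.9 mL
Step 3: Particle density = mass / V_solids = 34.5 / 13.9 = 2.48 g/cm^3

2.48


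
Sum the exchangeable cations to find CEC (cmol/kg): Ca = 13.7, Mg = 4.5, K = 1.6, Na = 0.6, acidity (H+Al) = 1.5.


Step 1: CEC = Ca + Mg + K + Na + (H+Al)
Step 2: CEC = 13.7 + 4.5 + 1.6 + 0.6 + 1.5
Step 3: CEC = 21.9 cmol/kg

21.9


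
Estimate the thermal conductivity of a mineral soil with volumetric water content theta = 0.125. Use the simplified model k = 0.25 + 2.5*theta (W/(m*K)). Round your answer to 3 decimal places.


Step 1: k = 0.25 + 2.5 * theta
Step 2: k = 0.25 + 2.5 * 0.125
Step 3: k = 0.25 + 0.313
Step 4: k = 0.563 W/(m*K)

0.563


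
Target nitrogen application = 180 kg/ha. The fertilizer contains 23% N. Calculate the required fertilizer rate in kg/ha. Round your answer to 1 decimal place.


Step 1: Fertilizer rate = target N / (N content / 100)
Step 2: Rate = 180 / (23 / 100)
Step 3: Rate = 180 / 0.23
Step 4: Rate = 782.6 kg/ha

782.6


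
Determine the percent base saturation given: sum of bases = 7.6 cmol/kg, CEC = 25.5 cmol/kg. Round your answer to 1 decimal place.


Step 1: BS = 100 * (sum of bases) / CEC
Step 2: BS = 100 * 7.6 / 25.5
Step 3: BS = 29.8%

29.8


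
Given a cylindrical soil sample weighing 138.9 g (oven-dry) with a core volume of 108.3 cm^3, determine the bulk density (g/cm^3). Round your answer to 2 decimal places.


Step 1: Identify the formula: BD = dry mass / volume
Step 2: Substitute values: BD = 138.9 / 108.3
Step 3: BD = 1.28 g/cm^3

1.28


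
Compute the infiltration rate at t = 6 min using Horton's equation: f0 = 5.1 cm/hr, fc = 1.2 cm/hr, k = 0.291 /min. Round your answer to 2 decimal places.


Step 1: f = fc + (f0 - fc) * exp(-k * t)
Step 2: exp(-0.291 * 6) = 0.17447
Step 3: f = 1.2 + (5.1 - 1.2) * 0.17447
Step 4: f = 1.2 + 3.9 * 0.17447
Step 5: f = 1.88 cm/hr

1.88


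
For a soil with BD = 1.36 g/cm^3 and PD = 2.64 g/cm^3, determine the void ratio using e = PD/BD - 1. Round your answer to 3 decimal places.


Step 1: e = PD / BD - 1
Step 2: e = 2.64 / 1.36 - 1
Step 3: e = 1.94118 - 1
Step 4: e = 0.941

0.941


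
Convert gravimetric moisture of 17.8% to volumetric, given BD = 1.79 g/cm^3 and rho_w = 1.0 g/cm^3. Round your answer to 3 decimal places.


Step 1: theta = (w / 100) * BD / rho_w
Step 2: theta = (17.8 / 100) * 1.79 / 1.0
Step 3: theta = 0.178 * 1.79
Step 4: theta = 0.319

0.319


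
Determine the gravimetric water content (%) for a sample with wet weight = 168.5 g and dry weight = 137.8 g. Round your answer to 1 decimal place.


Step 1: Water mass = wet - dry = 168.5 - 137.8 = 30.7 g
Step 2: w = 100 * water mass / dry mass
Step 3: w = 100 * 30.7 / 137.8 = 22.3%

22.3


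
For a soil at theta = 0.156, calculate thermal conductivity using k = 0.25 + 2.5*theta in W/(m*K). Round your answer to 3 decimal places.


Step 1: k = 0.25 + 2.5 * theta
Step 2: k = 0.25 + 2.5 * 0.156
Step 3: k = 0.25 + 0.39
Step 4: k = 0.64 W/(m*K)

0.64


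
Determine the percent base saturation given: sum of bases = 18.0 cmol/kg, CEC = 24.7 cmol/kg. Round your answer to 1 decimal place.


Step 1: BS = 100 * (sum of bases) / CEC
Step 2: BS = 100 * 18.0 / 24.7
Step 3: BS = 72.9%

72.9


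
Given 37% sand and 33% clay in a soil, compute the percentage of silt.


Step 1: sand + silt + clay = 100%
Step 2: silt = 100 - sand - clay
Step 3: silt = 100 - 37 - 33
Step 4: silt = 30%

30


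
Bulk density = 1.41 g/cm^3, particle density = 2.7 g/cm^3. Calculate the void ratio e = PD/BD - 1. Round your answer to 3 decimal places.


Step 1: e = PD / BD - 1
Step 2: e = 2.7 / 1.41 - 1
Step 3: e = 1.91489 - 1
Step 4: e = 0.915

0.915


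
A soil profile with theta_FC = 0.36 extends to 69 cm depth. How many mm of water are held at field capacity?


Step 1: Water (mm) = theta_FC * depth (cm) * 10
Step 2: Water = 0.36 * 69 * 10
Step 3: Water = 248.4 mm

248.4


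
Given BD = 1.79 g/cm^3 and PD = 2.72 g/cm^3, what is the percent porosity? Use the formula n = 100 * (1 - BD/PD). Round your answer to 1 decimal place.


Step 1: Formula: n = 100 * (1 - BD / PD)
Step 2: n = 100 * (1 - 1.79 / 2.72)
Step 3: n = 100 * (1 - 0.65809)
Step 4: n = 34.2%

34.2


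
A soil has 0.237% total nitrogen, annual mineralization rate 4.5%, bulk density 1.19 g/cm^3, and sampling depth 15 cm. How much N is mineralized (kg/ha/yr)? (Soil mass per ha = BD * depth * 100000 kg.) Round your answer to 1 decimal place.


Step 1: Soil mass per ha = BD * depth * 100000 = 1.19 * 15 * 100000 = 1785000 kg
Step 2: Total N pool = soil mass * N%/100 = 1785000 * 0.237/100 = 4230.45 kg/ha
Step 3: N mineralized = N pool * rate%/100 = 4230.45 * 4.5/100 = 190.4 kg/ha/yr

190.4


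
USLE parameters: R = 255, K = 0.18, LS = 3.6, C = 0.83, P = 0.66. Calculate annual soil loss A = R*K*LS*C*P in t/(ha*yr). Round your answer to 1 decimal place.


Step 1: A = R * K * LS * C * P
Step 2: R * K = 255 * 0.18 = 45.9
Step 3: (R*K) * LS = 45.9 * 3.6 = 165.24
Step 4: * C * P = 165.24 * 0.83 * 0.66 = 90.5
Step 5: A = 90.5 t/(ha*yr)

90.5


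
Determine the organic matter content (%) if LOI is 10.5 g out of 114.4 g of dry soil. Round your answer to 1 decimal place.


Step 1: OM% = 100 * LOI / sample mass
Step 2: OM = 100 * 10.5 / 114.4
Step 3: OM = 9.2%

9.2


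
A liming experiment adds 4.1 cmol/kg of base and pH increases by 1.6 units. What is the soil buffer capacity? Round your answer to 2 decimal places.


Step 1: BC = change in base / change in pH
Step 2: BC = 4.1 / 1.6
Step 3: BC = 2.56 cmol/(kg*pH unit)

2.56


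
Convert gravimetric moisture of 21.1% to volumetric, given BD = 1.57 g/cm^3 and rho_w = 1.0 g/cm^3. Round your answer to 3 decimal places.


Step 1: theta = (w / 100) * BD / rho_w
Step 2: theta = (21.1 / 100) * 1.57 / 1.0
Step 3: theta = 0.211 * 1.57
Step 4: theta = 0.331

0.331


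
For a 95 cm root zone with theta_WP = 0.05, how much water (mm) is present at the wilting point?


Step 1: Water (mm) = theta_WP * depth * 10
Step 2: Water = 0.05 * 95 * 10
Step 3: Water = 47.5 mm

47.5


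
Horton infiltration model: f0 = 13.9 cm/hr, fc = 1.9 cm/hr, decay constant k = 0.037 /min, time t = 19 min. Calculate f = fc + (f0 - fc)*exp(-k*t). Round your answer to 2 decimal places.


Step 1: f = fc + (f0 - fc) * exp(-k * t)
Step 2: exp(-0.037 * 19) = 0.495098
Step 3: f = 1.9 + (13.9 - 1.9) * 0.495098
Step 4: f = 1.9 + 12.0 * 0.495098
Step 5: f = 7.84 cm/hr

7.84


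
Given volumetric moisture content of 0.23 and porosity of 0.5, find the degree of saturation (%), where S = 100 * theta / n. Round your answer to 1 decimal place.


Step 1: S = 100 * theta_v / n
Step 2: S = 100 * 0.23 / 0.5
Step 3: S = 46.0%

46.0


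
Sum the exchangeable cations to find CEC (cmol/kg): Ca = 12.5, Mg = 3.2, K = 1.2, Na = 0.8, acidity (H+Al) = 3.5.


Step 1: CEC = Ca + Mg + K + Na + (H+Al)
Step 2: CEC = 12.5 + 3.2 + 1.2 + 0.8 + 3.5
Step 3: CEC = 21.2 cmol/kg

21.2


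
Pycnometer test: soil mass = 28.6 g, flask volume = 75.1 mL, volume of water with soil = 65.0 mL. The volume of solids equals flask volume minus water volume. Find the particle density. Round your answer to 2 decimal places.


Step 1: Volume of solids = flask volume - water volume with soil
Step 2: V_solids = 75.1 - 65.0 = 10.1 mL
Step 3: Particle density = mass / V_solids = 28.6 / 10.1 = 2.83 g/cm^3

2.83


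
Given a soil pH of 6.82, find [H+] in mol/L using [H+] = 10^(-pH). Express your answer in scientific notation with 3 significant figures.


Step 1: [H+] = 10^(-pH)
Step 2: [H+] = 10^(-6.82)
Step 3: [H+] = 1.51e-07 mol/L

1.51e-07


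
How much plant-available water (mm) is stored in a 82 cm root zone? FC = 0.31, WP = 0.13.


Step 1: Available water = (FC - WP) * depth * 10
Step 2: AW = (0.31 - 0.13) * 82 * 10
Step 3: AW = 0.18 * 82 * 10
Step 4: AW = 147.6 mm

147.6


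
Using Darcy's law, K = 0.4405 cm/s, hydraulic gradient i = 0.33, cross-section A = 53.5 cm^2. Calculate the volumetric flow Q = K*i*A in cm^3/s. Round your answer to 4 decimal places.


Step 1: Apply Darcy's law: Q = K * i * A
Step 2: Q = 0.4405 * 0.33 * 53.5
Step 3: Q = 7.777 cm^3/s

7.777


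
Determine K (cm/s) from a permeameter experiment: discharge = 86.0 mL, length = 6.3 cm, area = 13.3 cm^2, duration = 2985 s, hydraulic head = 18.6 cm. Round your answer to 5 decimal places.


Step 1: K = Q * L / (A * t * h)
Step 2: Numerator = 86.0 * 6.3 = 541.8
Step 3: Denominator = 13.3 * 2985 * 18.6 = 738429.3
Step 4: K = 541.8 / 738429.3 = 0.00073 cm/s

0.00073


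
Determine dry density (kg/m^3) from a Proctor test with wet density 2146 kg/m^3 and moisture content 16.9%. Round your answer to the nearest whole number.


Step 1: Dry density = wet density / (1 + w/100)
Step 2: Dry density = 2146 / (1 + 16.9/100)
Step 3: Dry density = 2146 / 1.169
Step 4: Dry density = 1836 kg/m^3

1836


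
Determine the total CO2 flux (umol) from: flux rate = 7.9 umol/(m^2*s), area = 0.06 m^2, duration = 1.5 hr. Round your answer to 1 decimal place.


Step 1: Convert time to seconds: 1.5 hr * 3600 = 5400.0 s
Step 2: Total = flux * area * time_s
Step 3: Total = 7.9 * 0.06 * 5400.0
Step 4: Total = 2559.6 umol

2559.6


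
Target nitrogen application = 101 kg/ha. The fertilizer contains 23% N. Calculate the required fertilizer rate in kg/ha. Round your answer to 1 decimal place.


Step 1: Fertilizer rate = target N / (N content / 100)
Step 2: Rate = 101 / (23 / 100)
Step 3: Rate = 101 / 0.23
Step 4: Rate = 439.1 kg/ha

439.1


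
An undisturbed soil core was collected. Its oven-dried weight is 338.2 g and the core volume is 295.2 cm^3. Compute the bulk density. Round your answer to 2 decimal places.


Step 1: Identify the formula: BD = dry mass / volume
Step 2: Substitute values: BD = 338.2 / 295.2
Step 3: BD = 1.15 g/cm^3

1.15


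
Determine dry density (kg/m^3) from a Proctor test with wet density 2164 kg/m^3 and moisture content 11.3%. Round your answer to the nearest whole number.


Step 1: Dry density = wet density / (1 + w/100)
Step 2: Dry density = 2164 / (1 + 11.3/100)
Step 3: Dry density = 2164 / 1.113
Step 4: Dry density = 1944 kg/m^3

1944


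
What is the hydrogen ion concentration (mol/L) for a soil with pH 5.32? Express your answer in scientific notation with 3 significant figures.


Step 1: [H+] = 10^(-pH)
Step 2: [H+] = 10^(-5.32)
Step 3: [H+] = 4.79e-06 mol/L

4.79e-06


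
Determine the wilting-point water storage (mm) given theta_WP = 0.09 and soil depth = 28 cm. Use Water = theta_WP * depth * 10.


Step 1: Water (mm) = theta_WP * depth * 10
Step 2: Water = 0.09 * 28 * 10
Step 3: Water = 25.2 mm

25.2


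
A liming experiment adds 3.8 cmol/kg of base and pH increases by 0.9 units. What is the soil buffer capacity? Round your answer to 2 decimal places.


Step 1: BC = change in base / change in pH
Step 2: BC = 3.8 / 0.9
Step 3: BC = 4.22 cmol/(kg*pH unit)

4.22


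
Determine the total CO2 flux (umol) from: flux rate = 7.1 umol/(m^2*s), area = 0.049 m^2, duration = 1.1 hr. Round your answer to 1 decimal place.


Step 1: Convert time to seconds: 1.1 hr * 3600 = 3960.0 s
Step 2: Total = flux * area * time_s
Step 3: Total = 7.1 * 0.049 * 3960.0
Step 4: Total = 1377.7 umol

1377.7
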